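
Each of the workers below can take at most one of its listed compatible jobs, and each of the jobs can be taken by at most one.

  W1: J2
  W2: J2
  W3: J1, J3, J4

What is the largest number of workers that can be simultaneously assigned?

2

Unit-capacity flow: source→left, listed edges, right→sink; max matching = max flow.
Augmenting path W1→J2 (+1); matched 1.
Augmenting path W3→J1 (+1); matched 2.
No augmenting path remains; maximum matching = 2.
König certificate: {W3, J2} is a vertex cover of size 2 (every listed pair touches it), so no matching can be larger.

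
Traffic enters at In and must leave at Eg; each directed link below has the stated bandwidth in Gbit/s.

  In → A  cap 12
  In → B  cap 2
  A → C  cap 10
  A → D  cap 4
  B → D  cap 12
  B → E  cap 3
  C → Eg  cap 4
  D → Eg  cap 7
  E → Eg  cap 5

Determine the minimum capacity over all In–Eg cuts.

10

Augment In→A→C→Eg: bottleneck 4, flow now 4.
Augment In→A→D→Eg: bottleneck 4, flow now 8.
Augment In→B→D→Eg: bottleneck 2, flow now 10.
No augmenting path remains; maximum flow = 10.
By max-flow min-cut, the minimum cut capacity equals the max flow.
In the residual graph, reachable from In: {In, A, C}.
Min-cut edges: In→B (2), A→D (4), C→Eg (4); capacity 2 + 4 + 4 = 10.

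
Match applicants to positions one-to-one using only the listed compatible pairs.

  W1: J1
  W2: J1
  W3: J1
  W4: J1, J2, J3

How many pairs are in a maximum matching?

2

Unit-capacity flow: source→left, listed edges, right→sink; max matching = max flow.
Augmenting path W1→J1 (+1); matched 1.
Augmenting path W4→J2 (+1); matched 2.
No augmenting path remains; maximum matching = 2.
König certificate: {W4, J1} is a vertex cover of size 2 (every listed pair touches it), so no matching can be larger.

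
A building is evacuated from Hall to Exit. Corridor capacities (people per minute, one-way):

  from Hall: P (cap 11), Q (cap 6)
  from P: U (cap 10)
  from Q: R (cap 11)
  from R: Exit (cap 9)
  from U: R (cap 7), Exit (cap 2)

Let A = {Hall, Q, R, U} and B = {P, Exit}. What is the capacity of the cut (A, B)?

Edges leaving {Hall, Q, R, U}: Hall→P (11), R→Exit (9), U→Exit (2).
Cut capacity = 11 + 9 + 2 = 22.

22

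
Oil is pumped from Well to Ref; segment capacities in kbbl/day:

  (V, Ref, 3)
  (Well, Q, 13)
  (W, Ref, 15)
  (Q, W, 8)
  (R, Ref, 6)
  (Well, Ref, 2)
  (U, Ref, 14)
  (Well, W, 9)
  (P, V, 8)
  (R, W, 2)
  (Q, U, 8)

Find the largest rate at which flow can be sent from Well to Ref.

Augment Well→Ref: bottleneck 2, flow now 2.
Augment Well→W→Ref: bottleneck 9, flow now 11.
Augment Well→Q→U→Ref: bottleneck 8, flow now 19.
Augment Well→Q→W→Ref: bottleneck 5, flow now 24.
No augmenting path remains; maximum flow = 24.
In the residual graph, reachable from Well: {Well}.
Min-cut edges: Well→Q (13), Well→W (9), Well→Ref (2); capacity 13 + 9 + 2 = 24.
This cut is saturated, so no flow can exceed 24.

24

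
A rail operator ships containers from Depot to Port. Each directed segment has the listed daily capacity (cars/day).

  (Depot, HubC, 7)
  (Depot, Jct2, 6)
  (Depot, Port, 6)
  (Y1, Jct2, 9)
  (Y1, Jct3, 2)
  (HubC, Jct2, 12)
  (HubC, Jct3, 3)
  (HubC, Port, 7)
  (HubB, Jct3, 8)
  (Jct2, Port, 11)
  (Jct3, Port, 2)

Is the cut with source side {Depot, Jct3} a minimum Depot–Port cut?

Given cut capacity: 7 + 6 + 6 + 2 = 21.
Augment Depot→Port: bottleneck 6, flow now 6.
Augment Depot→HubC→Port: bottleneck 7, flow now 13.
Augment Depot→Jct2→Port: bottleneck 6, flow now 19.
No augmenting path remains; maximum flow = 19.
In the residual graph, reachable from Depot: {Depot}.
Min-cut edges: Depot→HubC (7), Depot→Jct2 (6), Depot→Port (6); capacity 7 + 6 + 6 = 19.
Cut capacity 21 exceeds the max flow 19, so it is not minimum.

No — its capacity is 21, but the minimum cut has capacity 19.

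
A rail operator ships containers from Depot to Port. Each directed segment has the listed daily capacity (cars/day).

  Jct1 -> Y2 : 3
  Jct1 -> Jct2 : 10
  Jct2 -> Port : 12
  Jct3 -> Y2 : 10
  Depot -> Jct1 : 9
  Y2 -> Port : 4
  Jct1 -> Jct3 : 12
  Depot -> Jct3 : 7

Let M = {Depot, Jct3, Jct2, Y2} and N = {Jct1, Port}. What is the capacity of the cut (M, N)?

Edges leaving {Depot, Jct3, Jct2, Y2}: Depot→Jct1 (9), Jct2→Port (12), Y2→Port (4).
Cut capacity = 9 + 12 + 4 = 25.

25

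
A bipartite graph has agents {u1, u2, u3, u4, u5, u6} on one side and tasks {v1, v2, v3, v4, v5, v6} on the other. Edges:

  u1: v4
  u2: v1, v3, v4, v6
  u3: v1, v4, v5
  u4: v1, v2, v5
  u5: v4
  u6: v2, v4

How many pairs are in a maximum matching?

5

Unit-capacity flow: source→left, listed edges, right→sink; max matching = max flow.
Augmenting path u1→v4 (+1); matched 1.
Augmenting path u2→v1 (+1); matched 2.
Augmenting path u3→v5 (+1); matched 3.
Augmenting path u4→v2 (+1); matched 4.
Augmenting path u6→v2→u4→v1→u2→v3 (+1); matched 5.
No augmenting path remains; maximum matching = 5.
König certificate: {u2, u3, u4, u6, v4} is a vertex cover of size 5 (every listed pair touches it), so no matching can be larger.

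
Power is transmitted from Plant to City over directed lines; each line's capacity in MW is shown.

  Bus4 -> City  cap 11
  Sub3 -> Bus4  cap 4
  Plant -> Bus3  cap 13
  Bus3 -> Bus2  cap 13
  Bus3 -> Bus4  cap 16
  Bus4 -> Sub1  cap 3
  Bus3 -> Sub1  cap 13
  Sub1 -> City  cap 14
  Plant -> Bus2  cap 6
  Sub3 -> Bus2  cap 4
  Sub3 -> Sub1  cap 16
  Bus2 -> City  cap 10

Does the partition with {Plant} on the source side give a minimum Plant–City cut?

Given cut capacity: 13 + 6 = 19.
Augment Plant→Bus2→City: bottleneck 6, flow now 6.
Augment Plant→Bus3→Bus4→City: bottleneck 11, flow now 17.
Augment Plant→Bus3→Bus2→City: bottleneck 2, flow now 19.
No augmenting path remains; maximum flow = 19.
Cut capacity 19 equals the max flow, so it is a minimum cut.

Yes — it is a minimum cut (capacity 19).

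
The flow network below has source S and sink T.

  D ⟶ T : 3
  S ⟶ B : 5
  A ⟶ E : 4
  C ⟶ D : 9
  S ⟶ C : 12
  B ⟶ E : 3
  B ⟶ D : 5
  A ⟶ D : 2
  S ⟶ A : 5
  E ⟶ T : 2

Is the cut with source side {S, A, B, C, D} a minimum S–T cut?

No — its capacity is 10, but the minimum cut has capacity 5.

Given cut capacity: 4 + 3 + 3 = 10.
Augment S→A→D→T: bottleneck 2, flow now 2.
Augment S→A→E→T: bottleneck 2, flow now 4.
Augment S→B→D→T: bottleneck 1, flow now 5.
No augmenting path remains; maximum flow = 5.
In the residual graph, reachable from S: {S, A, B, C, D, E}.
Min-cut edges: D→T (3), E→T (2); capacity 3 + 2 = 5.
Cut capacity 10 exceeds the max flow 5, so it is not minimum.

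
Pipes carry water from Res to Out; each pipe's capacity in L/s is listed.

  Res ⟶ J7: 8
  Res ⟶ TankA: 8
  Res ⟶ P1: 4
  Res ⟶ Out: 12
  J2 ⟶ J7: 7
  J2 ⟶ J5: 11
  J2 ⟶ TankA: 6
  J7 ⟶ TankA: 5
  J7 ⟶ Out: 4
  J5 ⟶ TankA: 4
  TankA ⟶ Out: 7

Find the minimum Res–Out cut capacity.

Augment Res→Out: bottleneck 12, flow now 12.
Augment Res→J7→Out: bottleneck 4, flow now 16.
Augment Res→TankA→Out: bottleneck 7, flow now 23.
No augmenting path remains; maximum flow = 23.
By max-flow min-cut, the minimum cut capacity equals the max flow.
In the residual graph, reachable from Res: {Res, J7, TankA, P1}.
Min-cut edges: Res→Out (12), J7→Out (4), TankA→Out (7); capacity 12 + 4 + 7 = 23.

23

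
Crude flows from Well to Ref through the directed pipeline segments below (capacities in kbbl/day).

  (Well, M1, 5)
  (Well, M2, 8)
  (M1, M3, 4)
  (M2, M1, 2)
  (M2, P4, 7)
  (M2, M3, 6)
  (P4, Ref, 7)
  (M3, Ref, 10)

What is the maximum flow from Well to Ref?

12

Augment Well→M1→M3→Ref: bottleneck 4, flow now 4.
Augment Well→M2→P4→Ref: bottleneck 7, flow now 11.
Augment Well→M2→M3→Ref: bottleneck 1, flow now 12.
No augmenting path remains; maximum flow = 12.
In the residual graph, reachable from Well: {Well, M1}.
Min-cut edges: Well→M2 (8), M1→M3 (4); capacity 8 + 4 = 12.
This cut is saturated, so no flow can exceed 12.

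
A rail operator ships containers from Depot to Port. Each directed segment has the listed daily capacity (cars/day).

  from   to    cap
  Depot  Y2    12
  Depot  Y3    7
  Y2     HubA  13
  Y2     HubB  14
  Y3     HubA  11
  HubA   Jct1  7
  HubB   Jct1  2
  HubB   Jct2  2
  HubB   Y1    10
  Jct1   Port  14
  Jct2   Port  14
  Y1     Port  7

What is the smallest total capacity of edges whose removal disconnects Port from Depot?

Augment Depot→Y2→HubA→Jct1→Port: bottleneck 7, flow now 7.
Augment Depot→Y2→HubB→Jct1→Port: bottleneck 2, flow now 9.
Augment Depot→Y2→HubB→Jct2→Port: bottleneck 2, flow now 11.
Augment Depot→Y2→HubB→Y1→Port: bottleneck 1, flow now 12.
Augment Depot→Y3→HubA→Y2→HubB→Y1→Port: bottleneck 6, flow now 18. (uses reverse residual edge)
No augmenting path remains; maximum flow = 18.
By max-flow min-cut, the minimum cut capacity equals the max flow.
In the residual graph, reachable from Depot: {Depot, Y2, Y3, HubA, HubB, Y1}.
Min-cut edges: HubA→Jct1 (7), HubB→Jct1 (2), HubB→Jct2 (2), Y1→Port (7); capacity 7 + 2 + 2 + 7 = 18.

18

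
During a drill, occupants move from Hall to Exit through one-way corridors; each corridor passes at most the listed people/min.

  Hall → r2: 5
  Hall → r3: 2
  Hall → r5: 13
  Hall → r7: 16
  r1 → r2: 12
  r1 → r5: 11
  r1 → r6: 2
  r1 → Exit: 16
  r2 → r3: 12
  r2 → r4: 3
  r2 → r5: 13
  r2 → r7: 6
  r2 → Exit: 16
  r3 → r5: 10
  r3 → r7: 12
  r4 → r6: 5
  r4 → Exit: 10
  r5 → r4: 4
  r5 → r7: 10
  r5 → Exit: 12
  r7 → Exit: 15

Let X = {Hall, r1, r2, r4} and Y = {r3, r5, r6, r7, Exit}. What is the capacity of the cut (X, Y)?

122

Edges leaving {Hall, r1, r2, r4}: Hall→r3 (2), Hall→r5 (13), Hall→r7 (16), r1→r5 (11), r1→r6 (2), r1→Exit (16), r2→r3 (12), r2→r5 (13), r2→r7 (6), r2→Exit (16), r4→r6 (5), r4→Exit (10).
Cut capacity = 2 + 13 + 16 + 11 + 2 + 16 + 12 + 13 + 6 + 16 + 5 + 10 = 122.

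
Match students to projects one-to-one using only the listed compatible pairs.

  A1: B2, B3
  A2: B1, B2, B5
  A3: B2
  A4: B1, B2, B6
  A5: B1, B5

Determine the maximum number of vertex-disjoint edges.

5

Unit-capacity flow: source→left, listed edges, right→sink; max matching = max flow.
Augmenting path A1→B2 (+1); matched 1.
Augmenting path A2→B1 (+1); matched 2.
Augmenting path A4→B6 (+1); matched 3.
Augmenting path A5→B5 (+1); matched 4.
Augmenting path A3→B2→A1→B3 (+1); matched 5.
No augmenting path remains; maximum matching = 5.
König certificate: {A1, A2, A3, A4, A5} is a vertex cover of size 5 (every listed pair touches it), so no matching can be larger.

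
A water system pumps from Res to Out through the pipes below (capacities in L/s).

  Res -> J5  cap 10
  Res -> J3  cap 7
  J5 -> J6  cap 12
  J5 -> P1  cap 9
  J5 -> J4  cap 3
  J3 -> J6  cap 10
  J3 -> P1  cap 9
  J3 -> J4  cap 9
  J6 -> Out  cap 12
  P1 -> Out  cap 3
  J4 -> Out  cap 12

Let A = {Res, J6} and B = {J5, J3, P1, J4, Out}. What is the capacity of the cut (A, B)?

Edges leaving {Res, J6}: Res→J5 (10), Res→J3 (7), J6→Out (12).
Cut capacity = 10 + 7 + 12 = 29.

29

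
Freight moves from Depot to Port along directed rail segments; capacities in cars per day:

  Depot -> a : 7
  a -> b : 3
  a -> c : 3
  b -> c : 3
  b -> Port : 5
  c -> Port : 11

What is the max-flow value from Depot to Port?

6

Augment Depot→a→b→Port: bottleneck 3, flow now 3.
Augment Depot→a→c→Port: bottleneck 3, flow now 6.
No augmenting path remains; maximum flow = 6.
In the residual graph, reachable from Depot: {Depot, a}.
Min-cut edges: a→b (3), a→c (3); capacity 3 + 3 = 6.
This cut is saturated, so no flow can exceed 6.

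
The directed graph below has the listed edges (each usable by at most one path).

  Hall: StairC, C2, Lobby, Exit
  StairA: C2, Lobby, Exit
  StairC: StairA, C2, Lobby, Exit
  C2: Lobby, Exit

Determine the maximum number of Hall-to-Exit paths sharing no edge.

3

Assign every edge capacity 1; by Menger, the answer equals the max flow.
Path Hall→Exit (+1); total 1.
Path Hall→StairC→Exit (+1); total 2.
Path Hall→C2→Exit (+1); total 3.
No residual Hall→Exit path; max flow = 3.
Certifying cut of size 3: {Hall→C2, Hall→Exit, Hall→StairC}.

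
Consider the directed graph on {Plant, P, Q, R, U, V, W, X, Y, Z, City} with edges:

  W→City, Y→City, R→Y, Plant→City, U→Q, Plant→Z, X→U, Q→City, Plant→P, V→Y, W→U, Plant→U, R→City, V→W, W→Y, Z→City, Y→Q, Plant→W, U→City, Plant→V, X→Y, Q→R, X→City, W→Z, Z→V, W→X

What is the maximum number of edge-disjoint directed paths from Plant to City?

Assign every edge capacity 1; by Menger, the answer equals the max flow.
Path Plant→City (+1); total 1.
Path Plant→U→City (+1); total 2.
Path Plant→W→City (+1); total 3.
Path Plant→Z→City (+1); total 4.
Path Plant→V→Y→City (+1); total 5.
No residual Plant→City path; max flow = 5.
Certifying cut of size 5: {Plant→City, Plant→U, Plant→V, Plant→W, Plant→Z}.

5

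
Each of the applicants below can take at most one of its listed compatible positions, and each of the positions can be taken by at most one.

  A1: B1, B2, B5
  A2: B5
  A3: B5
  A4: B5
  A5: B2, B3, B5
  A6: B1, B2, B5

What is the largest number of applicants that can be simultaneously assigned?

4

Unit-capacity flow: source→left, listed edges, right→sink; max matching = max flow.
Augmenting path A1→B1 (+1); matched 1.
Augmenting path A2→B5 (+1); matched 2.
Augmenting path A5→B2 (+1); matched 3.
Augmenting path A6→B2→A5→B3 (+1); matched 4.
No augmenting path remains; maximum matching = 4.
König certificate: {A1, A5, A6, B5} is a vertex cover of size 4 (every listed pair touches it), so no matching can be larger.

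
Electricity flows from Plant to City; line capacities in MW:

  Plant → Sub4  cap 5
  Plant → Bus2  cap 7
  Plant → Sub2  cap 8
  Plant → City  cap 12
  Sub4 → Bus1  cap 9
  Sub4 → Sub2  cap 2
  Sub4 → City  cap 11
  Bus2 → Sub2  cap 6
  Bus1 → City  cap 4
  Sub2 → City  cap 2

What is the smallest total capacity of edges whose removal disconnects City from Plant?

19

Augment Plant→City: bottleneck 12, flow now 12.
Augment Plant→Sub4→City: bottleneck 5, flow now 17.
Augment Plant→Sub2→City: bottleneck 2, flow now 19.
No augmenting path remains; maximum flow = 19.
By max-flow min-cut, the minimum cut capacity equals the max flow.
In the residual graph, reachable from Plant: {Plant, Bus2, Sub2}.
Min-cut edges: Plant→Sub4 (5), Plant→City (12), Sub2→City (2); capacity 5 + 12 + 2 = 19.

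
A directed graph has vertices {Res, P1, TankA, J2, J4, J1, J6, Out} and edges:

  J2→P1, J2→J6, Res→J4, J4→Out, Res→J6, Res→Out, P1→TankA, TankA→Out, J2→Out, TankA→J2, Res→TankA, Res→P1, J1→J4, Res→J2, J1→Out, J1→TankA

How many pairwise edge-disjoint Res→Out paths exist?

Assign every edge capacity 1; by Menger, the answer equals the max flow.
Path Res→Out (+1); total 1.
Path Res→TankA→Out (+1); total 2.
Path Res→J2→Out (+1); total 3.
Path Res→J4→Out (+1); total 4.
No residual Res→Out path; max flow = 4.
Certifying cut of size 4: {J2→Out, Res→J4, Res→Out, TankA→Out}.

4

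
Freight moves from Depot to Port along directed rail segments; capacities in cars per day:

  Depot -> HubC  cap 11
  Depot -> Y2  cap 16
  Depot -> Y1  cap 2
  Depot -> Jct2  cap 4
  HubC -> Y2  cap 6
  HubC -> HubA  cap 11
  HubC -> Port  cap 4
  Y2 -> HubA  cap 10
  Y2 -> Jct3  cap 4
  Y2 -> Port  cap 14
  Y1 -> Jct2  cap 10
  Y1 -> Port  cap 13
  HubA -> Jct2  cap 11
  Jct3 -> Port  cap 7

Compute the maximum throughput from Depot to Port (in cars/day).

Augment Depot→HubC→Port: bottleneck 4, flow now 4.
Augment Depot→Y2→Port: bottleneck 14, flow now 18.
Augment Depot→Y1→Port: bottleneck 2, flow now 20.
Augment Depot→Y2→Jct3→Port: bottleneck 2, flow now 22.
Augment Depot→HubC→Y2→Jct3→Port: bottleneck 2, flow now 24.
No augmenting path remains; maximum flow = 24.
In the residual graph, reachable from Depot: {Depot, HubC, Y2, HubA, Jct2}.
Min-cut edges: Depot→Y1 (2), HubC→Port (4), Y2→Jct3 (4), Y2→Port (14); capacity 2 + 4 + 4 + 14 = 24.
This cut is saturated, so no flow can exceed 24.

24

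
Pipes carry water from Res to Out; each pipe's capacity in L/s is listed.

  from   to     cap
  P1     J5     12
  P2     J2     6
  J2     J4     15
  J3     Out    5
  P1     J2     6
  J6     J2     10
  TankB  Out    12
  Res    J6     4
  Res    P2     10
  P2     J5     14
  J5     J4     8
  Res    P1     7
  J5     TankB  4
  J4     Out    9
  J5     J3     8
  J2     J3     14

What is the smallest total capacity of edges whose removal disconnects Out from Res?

Augment Res→P2→J5→TankB→Out: bottleneck 4, flow now 4.
Augment Res→P2→J5→J3→Out: bottleneck 5, flow now 9.
Augment Res→P2→J5→J4→Out: bottleneck 1, flow now 10.
Augment Res→P1→J5→J4→Out: bottleneck 7, flow now 17.
Augment Res→J6→J2→J4→Out: bottleneck 1, flow now 18.
No augmenting path remains; maximum flow = 18.
By max-flow min-cut, the minimum cut capacity equals the max flow.
In the residual graph, reachable from Res: {Res, P2, P1, J6, J5, J2, J3, J4}.
Min-cut edges: J5→TankB (4), J3→Out (5), J4→Out (9); capacity 4 + 5 + 9 = 18.

18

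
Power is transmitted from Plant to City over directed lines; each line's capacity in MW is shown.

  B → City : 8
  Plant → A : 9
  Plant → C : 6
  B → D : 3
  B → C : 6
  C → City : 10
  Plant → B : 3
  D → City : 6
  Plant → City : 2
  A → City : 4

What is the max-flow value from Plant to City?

15

Augment Plant→City: bottleneck 2, flow now 2.
Augment Plant→A→City: bottleneck 4, flow now 6.
Augment Plant→B→City: bottleneck 3, flow now 9.
Augment Plant→C→City: bottleneck 6, flow now 15.
No augmenting path remains; maximum flow = 15.
In the residual graph, reachable from Plant: {Plant, A}.
Min-cut edges: Plant→B (3), Plant→C (6), Plant→City (2), A→City (4); capacity 3 + 6 + 2 + 4 = 15.
This cut is saturated, so no flow can exceed 15.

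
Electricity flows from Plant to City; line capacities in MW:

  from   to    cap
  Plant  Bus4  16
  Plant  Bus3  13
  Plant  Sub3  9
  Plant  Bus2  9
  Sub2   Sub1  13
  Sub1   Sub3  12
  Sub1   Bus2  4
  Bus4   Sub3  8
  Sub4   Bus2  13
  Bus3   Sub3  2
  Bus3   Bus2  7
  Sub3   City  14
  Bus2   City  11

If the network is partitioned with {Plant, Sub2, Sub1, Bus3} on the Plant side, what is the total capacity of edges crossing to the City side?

59

Edges leaving {Plant, Sub2, Sub1, Bus3}: Plant→Bus4 (16), Plant→Sub3 (9), Plant→Bus2 (9), Sub1→Sub3 (12), Sub1→Bus2 (4), Bus3→Sub3 (2), Bus3→Bus2 (7).
Cut capacity = 16 + 9 + 9 + 12 + 4 + 2 + 7 = 59.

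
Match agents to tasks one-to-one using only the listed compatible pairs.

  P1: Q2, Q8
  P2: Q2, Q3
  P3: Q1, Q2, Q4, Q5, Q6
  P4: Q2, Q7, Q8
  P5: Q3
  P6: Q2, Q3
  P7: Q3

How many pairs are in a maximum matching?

Unit-capacity flow: source→left, listed edges, right→sink; max matching = max flow.
Augmenting path P1→Q2 (+1); matched 1.
Augmenting path P2→Q3 (+1); matched 2.
Augmenting path P3→Q1 (+1); matched 3.
Augmenting path P4→Q7 (+1); matched 4.
Augmenting path P6→Q2→P1→Q8 (+1); matched 5.
No augmenting path remains; maximum matching = 5.
König certificate: {P1, P3, P4, Q2, Q3} is a vertex cover of size 5 (every listed pair touches it), so no matching can be larger.

5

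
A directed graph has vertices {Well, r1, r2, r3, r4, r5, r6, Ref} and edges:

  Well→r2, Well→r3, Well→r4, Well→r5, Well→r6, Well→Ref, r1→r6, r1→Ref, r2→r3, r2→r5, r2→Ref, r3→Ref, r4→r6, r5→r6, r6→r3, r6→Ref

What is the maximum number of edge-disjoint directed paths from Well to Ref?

Assign every edge capacity 1; by Menger, the answer equals the max flow.
Path Well→Ref (+1); total 1.
Path Well→r2→Ref (+1); total 2.
Path Well→r3→Ref (+1); total 3.
Path Well→r6→Ref (+1); total 4.
No residual Well→Ref path; max flow = 4.
Certifying cut of size 4: {Well→Ref, Well→r2, r3→Ref, r6→Ref}.

4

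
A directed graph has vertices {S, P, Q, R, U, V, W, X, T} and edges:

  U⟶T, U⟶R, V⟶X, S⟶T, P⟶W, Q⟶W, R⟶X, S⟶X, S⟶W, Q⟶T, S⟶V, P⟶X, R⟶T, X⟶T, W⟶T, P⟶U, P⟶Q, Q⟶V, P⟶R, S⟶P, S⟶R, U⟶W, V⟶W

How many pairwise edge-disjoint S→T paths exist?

5

Assign every edge capacity 1; by Menger, the answer equals the max flow.
Path S→T (+1); total 1.
Path S→R→T (+1); total 2.
Path S→W→T (+1); total 3.
Path S→X→T (+1); total 4.
Path S→P→Q→T (+1); total 5.
No residual S→T path; max flow = 5.
Certifying cut of size 5: {S→P, S→R, S→T, W→T, X→T}.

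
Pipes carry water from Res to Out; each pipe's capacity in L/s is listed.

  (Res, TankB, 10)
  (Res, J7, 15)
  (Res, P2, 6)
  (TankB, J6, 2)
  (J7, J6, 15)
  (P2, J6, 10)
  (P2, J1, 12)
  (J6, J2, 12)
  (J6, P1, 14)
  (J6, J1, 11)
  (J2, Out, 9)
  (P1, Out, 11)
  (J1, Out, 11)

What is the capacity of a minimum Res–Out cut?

23

Augment Res→P2→J1→Out: bottleneck 6, flow now 6.
Augment Res→TankB→J6→J2→Out: bottleneck 2, flow now 8.
Augment Res→J7→J6→J2→Out: bottleneck 7, flow now 15.
Augment Res→J7→J6→P1→Out: bottleneck 8, flow now 23.
No augmenting path remains; maximum flow = 23.
By max-flow min-cut, the minimum cut capacity equals the max flow.
In the residual graph, reachable from Res: {Res, TankB}.
Min-cut edges: Res→J7 (15), Res→P2 (6), TankB→J6 (2); capacity 15 + 6 + 2 = 23.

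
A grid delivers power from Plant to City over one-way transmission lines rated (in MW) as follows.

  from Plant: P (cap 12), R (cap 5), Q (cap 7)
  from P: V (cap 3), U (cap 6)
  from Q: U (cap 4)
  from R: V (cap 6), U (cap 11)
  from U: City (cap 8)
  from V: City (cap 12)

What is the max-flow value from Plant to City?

16

Augment Plant→P→U→City: bottleneck 6, flow now 6.
Augment Plant→P→V→City: bottleneck 3, flow now 9.
Augment Plant→Q→U→City: bottleneck 2, flow now 11.
Augment Plant→R→V→City: bottleneck 5, flow now 16.
No augmenting path remains; maximum flow = 16.
In the residual graph, reachable from Plant: {Plant, P, Q, U}.
Min-cut edges: Plant→R (5), P→V (3), U→City (8); capacity 5 + 3 + 8 = 16.
This cut is saturated, so no flow can exceed 16.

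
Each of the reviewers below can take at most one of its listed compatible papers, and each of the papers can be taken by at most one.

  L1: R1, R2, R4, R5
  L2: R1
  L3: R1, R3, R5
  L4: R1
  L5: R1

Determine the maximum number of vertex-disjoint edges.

3

Unit-capacity flow: source→left, listed edges, right→sink; max matching = max flow.
Augmenting path L1→R1 (+1); matched 1.
Augmenting path L3→R3 (+1); matched 2.
Augmenting path L2→R1→L1→R2 (+1); matched 3.
No augmenting path remains; maximum matching = 3.
König certificate: {L1, L3, R1} is a vertex cover of size 3 (every listed pair touches it), so no matching can be larger.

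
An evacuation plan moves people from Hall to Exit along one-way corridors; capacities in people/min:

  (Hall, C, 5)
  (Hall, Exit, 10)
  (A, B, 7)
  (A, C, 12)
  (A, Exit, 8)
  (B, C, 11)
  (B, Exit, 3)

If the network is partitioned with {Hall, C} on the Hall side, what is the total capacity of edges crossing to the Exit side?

10

Edges leaving {Hall, C}: Hall→Exit (10).
Cut capacity = 10 = 10.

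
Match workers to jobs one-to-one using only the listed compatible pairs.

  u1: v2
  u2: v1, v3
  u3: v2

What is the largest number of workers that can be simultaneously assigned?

2

Unit-capacity flow: source→left, listed edges, right→sink; max matching = max flow.
Augmenting path u1→v2 (+1); matched 1.
Augmenting path u2→v1 (+1); matched 2.
No augmenting path remains; maximum matching = 2.
König certificate: {u2, v2} is a vertex cover of size 2 (every listed pair touches it), so no matching can be larger.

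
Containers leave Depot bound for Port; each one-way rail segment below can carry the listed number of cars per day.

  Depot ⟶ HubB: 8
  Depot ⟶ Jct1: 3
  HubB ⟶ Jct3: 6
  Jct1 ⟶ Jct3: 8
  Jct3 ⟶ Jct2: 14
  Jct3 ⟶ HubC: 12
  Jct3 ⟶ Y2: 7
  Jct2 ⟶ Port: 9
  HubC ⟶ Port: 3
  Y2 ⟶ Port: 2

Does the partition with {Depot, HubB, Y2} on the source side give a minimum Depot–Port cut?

No — its capacity is 11, but the minimum cut has capacity 9.

Given cut capacity: 3 + 6 + 2 = 11.
Augment Depot→HubB→Jct3→Jct2→Port: bottleneck 6, flow now 6.
Augment Depot→Jct1→Jct3→Jct2→Port: bottleneck 3, flow now 9.
No augmenting path remains; maximum flow = 9.
In the residual graph, reachable from Depot: {Depot, HubB}.
Min-cut edges: Depot→Jct1 (3), HubB→Jct3 (6); capacity 3 + 6 = 9.
Cut capacity 11 exceeds the max flow 9, so it is not minimum.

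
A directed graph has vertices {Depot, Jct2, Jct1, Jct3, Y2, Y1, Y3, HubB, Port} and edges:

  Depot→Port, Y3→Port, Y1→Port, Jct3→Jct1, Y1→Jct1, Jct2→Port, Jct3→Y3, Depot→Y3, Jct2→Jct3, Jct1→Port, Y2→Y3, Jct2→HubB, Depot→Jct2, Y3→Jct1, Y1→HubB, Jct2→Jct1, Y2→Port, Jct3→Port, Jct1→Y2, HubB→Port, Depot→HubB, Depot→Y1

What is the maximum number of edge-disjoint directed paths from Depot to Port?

5

Assign every edge capacity 1; by Menger, the answer equals the max flow.
Path Depot→Port (+1); total 1.
Path Depot→Jct2→Port (+1); total 2.
Path Depot→Y1→Port (+1); total 3.
Path Depot→Y3→Port (+1); total 4.
Path Depot→HubB→Port (+1); total 5.
No residual Depot→Port path; max flow = 5.
Certifying cut of size 5: {Depot→HubB, Depot→Jct2, Depot→Port, Depot→Y1, Depot→Y3}.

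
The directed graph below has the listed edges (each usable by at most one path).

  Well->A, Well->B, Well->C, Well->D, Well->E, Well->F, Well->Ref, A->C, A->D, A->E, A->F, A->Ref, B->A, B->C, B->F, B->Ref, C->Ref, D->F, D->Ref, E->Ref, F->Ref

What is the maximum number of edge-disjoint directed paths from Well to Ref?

Assign every edge capacity 1; by Menger, the answer equals the max flow.
Path Well→Ref (+1); total 1.
Path Well→A→Ref (+1); total 2.
Path Well→B→Ref (+1); total 3.
Path Well→C→Ref (+1); total 4.
Path Well→D→Ref (+1); total 5.
Path Well→E→Ref (+1); total 6.
Path Well→F→Ref (+1); total 7.
No residual Well→Ref path; max flow = 7.
Certifying cut of size 7: {Well→A, Well→B, Well→C, Well→D, Well→E, Well→F, Well→Ref}.

7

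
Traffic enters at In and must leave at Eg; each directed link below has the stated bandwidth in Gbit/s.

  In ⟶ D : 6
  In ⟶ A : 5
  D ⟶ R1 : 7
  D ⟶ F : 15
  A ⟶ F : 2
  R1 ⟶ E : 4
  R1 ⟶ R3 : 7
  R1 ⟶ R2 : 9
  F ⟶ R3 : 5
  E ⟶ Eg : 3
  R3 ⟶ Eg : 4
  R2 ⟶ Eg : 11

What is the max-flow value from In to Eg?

Augment In→D→R1→E→Eg: bottleneck 3, flow now 3.
Augment In→D→R1→R3→Eg: bottleneck 3, flow now 6.
Augment In→A→F→R3→Eg: bottleneck 1, flow now 7.
Augment In→A→F→R3→R1→R2→Eg: bottleneck 1, flow now 8. (uses reverse residual edge)
No augmenting path remains; maximum flow = 8.
In the residual graph, reachable from In: {In, A}.
Min-cut edges: In→D (6), A→F (2); capacity 6 + 2 = 8.
This cut is saturated, so no flow can exceed 8.

8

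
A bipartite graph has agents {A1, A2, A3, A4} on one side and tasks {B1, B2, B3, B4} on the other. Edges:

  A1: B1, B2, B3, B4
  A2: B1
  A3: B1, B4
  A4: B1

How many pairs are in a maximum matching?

Unit-capacity flow: source→left, listed edges, right→sink; max matching = max flow.
Augmenting path A1→B1 (+1); matched 1.
Augmenting path A3→B4 (+1); matched 2.
Augmenting path A2→B1→A1→B2 (+1); matched 3.
No augmenting path remains; maximum matching = 3.
König certificate: {A1, A3, B1} is a vertex cover of size 3 (every listed pair touches it), so no matching can be larger.

3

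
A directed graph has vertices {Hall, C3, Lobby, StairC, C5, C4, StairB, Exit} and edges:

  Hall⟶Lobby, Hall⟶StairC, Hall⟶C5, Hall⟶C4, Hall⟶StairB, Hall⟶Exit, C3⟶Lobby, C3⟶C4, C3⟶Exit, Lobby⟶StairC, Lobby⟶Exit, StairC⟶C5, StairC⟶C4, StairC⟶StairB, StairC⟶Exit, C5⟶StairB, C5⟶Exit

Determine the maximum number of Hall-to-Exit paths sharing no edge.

Assign every edge capacity 1; by Menger, the answer equals the max flow.
Path Hall→Exit (+1); total 1.
Path Hall→Lobby→Exit (+1); total 2.
Path Hall→StairC→Exit (+1); total 3.
Path Hall→C5→Exit (+1); total 4.
No residual Hall→Exit path; max flow = 4.
Certifying cut of size 4: {Hall→C5, Hall→Exit, Hall→Lobby, Hall→StairC}.

4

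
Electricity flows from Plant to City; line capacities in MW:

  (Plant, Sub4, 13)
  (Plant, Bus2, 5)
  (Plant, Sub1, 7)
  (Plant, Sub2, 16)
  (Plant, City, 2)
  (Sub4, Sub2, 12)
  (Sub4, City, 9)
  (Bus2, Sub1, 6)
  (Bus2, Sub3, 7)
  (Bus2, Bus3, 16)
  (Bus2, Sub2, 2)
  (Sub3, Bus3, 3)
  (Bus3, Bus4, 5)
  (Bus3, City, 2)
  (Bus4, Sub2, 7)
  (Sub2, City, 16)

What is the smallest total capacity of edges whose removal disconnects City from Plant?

29

Augment Plant→City: bottleneck 2, flow now 2.
Augment Plant→Sub4→City: bottleneck 9, flow now 11.
Augment Plant→Sub2→City: bottleneck 16, flow now 27.
Augment Plant→Bus2→Bus3→City: bottleneck 2, flow now 29.
No augmenting path remains; maximum flow = 29.
By max-flow min-cut, the minimum cut capacity equals the max flow.
In the residual graph, reachable from Plant: {Plant, Sub4, Bus2, Sub1, Sub3, Bus3, Bus4, Sub2}.
Min-cut edges: Plant→City (2), Sub4→City (9), Bus3→City (2), Sub2→City (16); capacity 2 + 9 + 2 + 16 = 29.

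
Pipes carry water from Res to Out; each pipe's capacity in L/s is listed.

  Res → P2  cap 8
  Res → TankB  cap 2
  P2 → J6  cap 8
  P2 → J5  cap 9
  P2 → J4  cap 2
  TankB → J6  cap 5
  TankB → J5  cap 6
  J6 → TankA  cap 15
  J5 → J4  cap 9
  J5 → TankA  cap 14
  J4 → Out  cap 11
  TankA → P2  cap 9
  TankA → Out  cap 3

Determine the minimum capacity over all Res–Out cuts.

Augment Res→P2→J4→Out: bottleneck 2, flow now 2.
Augment Res→P2→J6→TankA→Out: bottleneck 3, flow now 5.
Augment Res→P2→J5→J4→Out: bottleneck 3, flow now 8.
Augment Res→TankB→J5→J4→Out: bottleneck 2, flow now 10.
No augmenting path remains; maximum flow = 10.
By max-flow min-cut, the minimum cut capacity equals the max flow.
In the residual graph, reachable from Res: {Res}.
Min-cut edges: Res→P2 (8), Res→TankB (2); capacity 8 + 2 = 10.

10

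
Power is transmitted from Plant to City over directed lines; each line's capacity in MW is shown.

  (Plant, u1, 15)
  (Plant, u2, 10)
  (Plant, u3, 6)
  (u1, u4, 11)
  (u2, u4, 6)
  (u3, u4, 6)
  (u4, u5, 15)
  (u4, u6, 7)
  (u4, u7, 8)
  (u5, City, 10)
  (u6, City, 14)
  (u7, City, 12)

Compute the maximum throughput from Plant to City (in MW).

Augment Plant→u1→u4→u5→City: bottleneck 10, flow now 10.
Augment Plant→u1→u4→u6→City: bottleneck 1, flow now 11.
Augment Plant→u2→u4→u6→City: bottleneck 6, flow now 17.
Augment Plant→u3→u4→u7→City: bottleneck 6, flow now 23.
No augmenting path remains; maximum flow = 23.
In the residual graph, reachable from Plant: {Plant, u1, u2}.
Min-cut edges: Plant→u3 (6), u1→u4 (11), u2→u4 (6); capacity 6 + 11 + 6 = 23.
This cut is saturated, so no flow can exceed 23.

23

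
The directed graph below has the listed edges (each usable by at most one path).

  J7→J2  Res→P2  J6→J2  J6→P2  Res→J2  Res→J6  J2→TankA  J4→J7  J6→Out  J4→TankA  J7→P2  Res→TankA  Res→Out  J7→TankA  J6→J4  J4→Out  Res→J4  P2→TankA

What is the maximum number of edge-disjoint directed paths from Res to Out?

3

Assign every edge capacity 1; by Menger, the answer equals the max flow.
Path Res→Out (+1); total 1.
Path Res→J6→Out (+1); total 2.
Path Res→J4→Out (+1); total 3.
No residual Res→Out path; max flow = 3.
Certifying cut of size 3: {Res→J4, Res→J6, Res→Out}.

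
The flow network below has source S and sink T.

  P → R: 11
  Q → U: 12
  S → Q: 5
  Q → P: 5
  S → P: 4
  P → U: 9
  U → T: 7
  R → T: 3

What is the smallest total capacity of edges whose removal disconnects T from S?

Augment S→P→R→T: bottleneck 3, flow now 3.
Augment S→P→U→T: bottleneck 1, flow now 4.
Augment S→Q→U→T: bottleneck 5, flow now 9.
No augmenting path remains; maximum flow = 9.
By max-flow min-cut, the minimum cut capacity equals the max flow.
In the residual graph, reachable from S: {S}.
Min-cut edges: S→P (4), S→Q (5); capacity 4 + 5 = 9.

9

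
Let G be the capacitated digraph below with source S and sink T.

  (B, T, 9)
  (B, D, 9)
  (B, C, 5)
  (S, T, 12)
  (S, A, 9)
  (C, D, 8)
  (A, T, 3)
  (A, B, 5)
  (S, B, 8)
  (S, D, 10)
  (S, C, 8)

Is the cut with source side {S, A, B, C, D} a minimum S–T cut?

Given cut capacity: 12 + 3 + 9 = 24.
Augment S→T: bottleneck 12, flow now 12.
Augment S→A→T: bottleneck 3, flow now 15.
Augment S→B→T: bottleneck 8, flow now 23.
Augment S→A→B→T: bottleneck 1, flow now 24.
No augmenting path remains; maximum flow = 24.
Cut capacity 24 equals the max flow, so it is a minimum cut.

Yes — it is a minimum cut (capacity 24).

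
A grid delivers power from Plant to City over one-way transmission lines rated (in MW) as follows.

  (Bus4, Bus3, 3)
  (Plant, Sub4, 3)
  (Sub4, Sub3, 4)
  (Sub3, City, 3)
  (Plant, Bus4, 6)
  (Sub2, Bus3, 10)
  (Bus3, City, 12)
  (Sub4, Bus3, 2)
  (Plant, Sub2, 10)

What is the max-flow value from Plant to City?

Augment Plant→Bus4→Bus3→City: bottleneck 3, flow now 3.
Augment Plant→Sub4→Sub3→City: bottleneck 3, flow now 6.
Augment Plant→Sub2→Bus3→City: bottleneck 9, flow now 15.
No augmenting path remains; maximum flow = 15.
In the residual graph, reachable from Plant: {Plant, Bus4, Sub2, Bus3}.
Min-cut edges: Plant→Sub4 (3), Bus3→City (12); capacity 3 + 12 = 15.
This cut is saturated, so no flow can exceed 15.

15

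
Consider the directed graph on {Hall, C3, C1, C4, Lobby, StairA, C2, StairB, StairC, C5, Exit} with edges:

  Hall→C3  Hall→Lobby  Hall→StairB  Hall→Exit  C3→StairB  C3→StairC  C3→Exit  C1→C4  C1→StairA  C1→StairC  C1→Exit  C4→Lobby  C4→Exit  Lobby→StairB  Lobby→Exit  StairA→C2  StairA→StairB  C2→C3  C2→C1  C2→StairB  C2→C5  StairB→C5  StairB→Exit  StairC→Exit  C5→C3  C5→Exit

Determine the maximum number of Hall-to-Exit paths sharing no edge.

Assign every edge capacity 1; by Menger, the answer equals the max flow.
Path Hall→Exit (+1); total 1.
Path Hall→C3→Exit (+1); total 2.
Path Hall→Lobby→Exit (+1); total 3.
Path Hall→StairB→Exit (+1); total 4.
No residual Hall→Exit path; max flow = 4.
Certifying cut of size 4: {Hall→C3, Hall→Exit, Hall→Lobby, Hall→StairB}.

4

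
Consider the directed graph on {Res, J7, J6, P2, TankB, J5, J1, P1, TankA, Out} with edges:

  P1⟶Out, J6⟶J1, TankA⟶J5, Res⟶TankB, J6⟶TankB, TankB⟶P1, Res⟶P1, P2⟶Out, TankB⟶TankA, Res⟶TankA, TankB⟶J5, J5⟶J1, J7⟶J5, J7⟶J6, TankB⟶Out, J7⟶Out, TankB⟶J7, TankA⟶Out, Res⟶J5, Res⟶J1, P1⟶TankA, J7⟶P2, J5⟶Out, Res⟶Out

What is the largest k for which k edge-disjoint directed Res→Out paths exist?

Assign every edge capacity 1; by Menger, the answer equals the max flow.
Path Res→Out (+1); total 1.
Path Res→TankB→Out (+1); total 2.
Path Res→J5→Out (+1); total 3.
Path Res→P1→Out (+1); total 4.
Path Res→TankA→Out (+1); total 5.
No residual Res→Out path; max flow = 5.
Certifying cut of size 5: {Res→J5, Res→Out, Res→P1, Res→TankA, Res→TankB}.

5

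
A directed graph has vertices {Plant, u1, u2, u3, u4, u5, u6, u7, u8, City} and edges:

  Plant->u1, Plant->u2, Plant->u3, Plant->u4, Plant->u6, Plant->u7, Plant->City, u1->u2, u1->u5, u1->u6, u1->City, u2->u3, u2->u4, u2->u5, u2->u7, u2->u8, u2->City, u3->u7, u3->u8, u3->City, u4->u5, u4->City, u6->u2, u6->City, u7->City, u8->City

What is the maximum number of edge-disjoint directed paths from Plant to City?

7

Assign every edge capacity 1; by Menger, the answer equals the max flow.
Path Plant→City (+1); total 1.
Path Plant→u1→City (+1); total 2.
Path Plant→u2→City (+1); total 3.
Path Plant→u3→City (+1); total 4.
Path Plant→u4→City (+1); total 5.
Path Plant→u6→City (+1); total 6.
Path Plant→u7→City (+1); total 7.
No residual Plant→City path; max flow = 7.
Certifying cut of size 7: {Plant→City, Plant→u1, Plant→u2, Plant→u3, Plant→u4, Plant→u6, Plant→u7}.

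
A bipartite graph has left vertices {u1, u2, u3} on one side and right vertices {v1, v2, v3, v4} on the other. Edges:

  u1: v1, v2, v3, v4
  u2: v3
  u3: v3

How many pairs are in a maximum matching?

Unit-capacity flow: source→left, listed edges, right→sink; max matching = max flow.
Augmenting path u1→v1 (+1); matched 1.
Augmenting path u2→v3 (+1); matched 2.
No augmenting path remains; maximum matching = 2.
König certificate: {u1, v3} is a vertex cover of size 2 (every listed pair touches it), so no matching can be larger.

2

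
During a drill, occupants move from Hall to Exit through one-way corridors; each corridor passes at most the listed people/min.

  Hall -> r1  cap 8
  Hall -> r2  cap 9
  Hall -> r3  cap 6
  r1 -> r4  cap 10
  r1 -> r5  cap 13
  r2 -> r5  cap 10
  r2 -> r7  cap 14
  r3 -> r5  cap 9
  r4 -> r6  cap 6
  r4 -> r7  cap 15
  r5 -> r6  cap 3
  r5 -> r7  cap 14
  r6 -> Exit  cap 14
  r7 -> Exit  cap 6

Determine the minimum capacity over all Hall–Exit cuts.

15

Augment Hall→r2→r7→Exit: bottleneck 6, flow now 6.
Augment Hall→r1→r4→r6→Exit: bottleneck 6, flow now 12.
Augment Hall→r1→r5→r6→Exit: bottleneck 2, flow now 14.
Augment Hall→r2→r5→r6→Exit: bottleneck 1, flow now 15.
No augmenting path remains; maximum flow = 15.
By max-flow min-cut, the minimum cut capacity equals the max flow.
In the residual graph, reachable from Hall: {Hall, r1, r2, r3, r4, r5, r7}.
Min-cut edges: r4→r6 (6), r5→r6 (3), r7→Exit (6); capacity 6 + 3 + 6 = 15.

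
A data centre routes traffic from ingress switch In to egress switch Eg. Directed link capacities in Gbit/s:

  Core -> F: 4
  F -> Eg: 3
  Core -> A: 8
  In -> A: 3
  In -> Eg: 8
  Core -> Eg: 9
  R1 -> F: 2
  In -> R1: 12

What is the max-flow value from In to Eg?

Augment In→Eg: bottleneck 8, flow now 8.
Augment In→R1→F→Eg: bottleneck 2, flow now 10.
No augmenting path remains; maximum flow = 10.
In the residual graph, reachable from In: {In, R1, A}.
Min-cut edges: In→Eg (8), R1→F (2); capacity 8 + 2 = 10.
This cut is saturated, so no flow can exceed 10.

10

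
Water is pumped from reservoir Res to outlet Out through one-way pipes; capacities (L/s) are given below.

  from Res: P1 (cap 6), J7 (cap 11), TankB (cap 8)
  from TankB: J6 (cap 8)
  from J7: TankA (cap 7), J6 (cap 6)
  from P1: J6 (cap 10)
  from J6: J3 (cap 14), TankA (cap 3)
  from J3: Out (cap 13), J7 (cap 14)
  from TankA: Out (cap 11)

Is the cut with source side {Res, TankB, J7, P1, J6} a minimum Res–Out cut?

No — its capacity is 24, but the minimum cut has capacity 23.

Given cut capacity: 7 + 14 + 3 = 24.
Augment Res→J7→TankA→Out: bottleneck 7, flow now 7.
Augment Res→TankB→J6→J3→Out: bottleneck 8, flow now 15.
Augment Res→J7→J6→J3→Out: bottleneck 4, flow now 19.
Augment Res→P1→J6→J3→Out: bottleneck 1, flow now 20.
Augment Res→P1→J6→TankA→Out: bottleneck 3, flow now 23.
No augmenting path remains; maximum flow = 23.
In the residual graph, reachable from Res: {Res, TankB, J7, P1, J6, J3}.
Min-cut edges: J7→TankA (7), J6→TankA (3), J3→Out (13); capacity 7 + 3 + 13 = 23.
Cut capacity 24 exceeds the max flow 23, so it is not minimum.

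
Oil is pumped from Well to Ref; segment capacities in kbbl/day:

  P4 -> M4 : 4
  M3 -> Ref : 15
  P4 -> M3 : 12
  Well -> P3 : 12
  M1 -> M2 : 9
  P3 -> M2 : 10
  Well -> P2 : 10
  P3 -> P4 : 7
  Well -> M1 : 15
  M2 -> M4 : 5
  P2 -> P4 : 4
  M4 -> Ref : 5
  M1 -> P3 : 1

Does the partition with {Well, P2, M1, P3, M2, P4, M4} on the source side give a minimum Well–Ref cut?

Given cut capacity: 12 + 5 = 17.
Augment Well→P2→P4→M4→Ref: bottleneck 4, flow now 4.
Augment Well→M1→M2→M4→Ref: bottleneck 1, flow now 5.
Augment Well→P3→P4→M3→Ref: bottleneck 7, flow now 12.
Augment Well→M1→M2→M4→P4→M3→Ref: bottleneck 4, flow now 16. (uses reverse residual edge)
No augmenting path remains; maximum flow = 16.
In the residual graph, reachable from Well: {Well, P2, M1, P3, M2}.
Min-cut edges: P2→P4 (4), P3→P4 (7), M2→M4 (5); capacity 4 + 7 + 5 = 16.
Cut capacity 17 exceeds the max flow 16, so it is not minimum.

No — its capacity is 17, but the minimum cut has capacity 16.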